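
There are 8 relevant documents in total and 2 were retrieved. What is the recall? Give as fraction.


Recall = retrieved_relevant / total_relevant
= 2 / 8
= 2 / (2 + 6)
= 1/4

1/4


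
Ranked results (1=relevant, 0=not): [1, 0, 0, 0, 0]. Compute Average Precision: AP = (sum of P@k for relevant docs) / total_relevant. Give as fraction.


Computing P@k for each relevant position:
Position 1: relevant, P@1 = 1/1 = 1
Position 2: not relevant
Position 3: not relevant
Position 4: not relevant
Position 5: not relevant
Sum of P@k = 1 = 1
AP = 1 / 1 = 1

1


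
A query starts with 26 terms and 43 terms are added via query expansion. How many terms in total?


Original terms: 26
Expansion terms: 43
Total = 26 + 43 = 69

69


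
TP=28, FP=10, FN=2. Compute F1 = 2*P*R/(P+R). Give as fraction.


F1 = 2 * P * R / (P + R)
P = TP/(TP+FP) = 28/38 = 14/19
R = TP/(TP+FN) = 28/30 = 14/15
2 * P * R = 2 * 14/19 * 14/15 = 392/285
P + R = 14/19 + 14/15 = 476/285
F1 = 392/285 / 476/285 = 14/17

14/17


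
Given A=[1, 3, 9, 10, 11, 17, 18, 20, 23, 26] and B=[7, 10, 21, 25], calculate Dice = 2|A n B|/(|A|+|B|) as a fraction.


A intersect B = [10]
|A intersect B| = 1
|A| = 10, |B| = 4
Dice = 2*1 / (10+4)
= 2 / 14 = 1/7

1/7


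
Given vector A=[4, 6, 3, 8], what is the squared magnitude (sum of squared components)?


|A|^2 = sum of squared components
A[0]^2 = 4^2 = 16
A[1]^2 = 6^2 = 36
A[2]^2 = 3^2 = 9
A[3]^2 = 8^2 = 64
Sum = 16 + 36 + 9 + 64 = 125

125


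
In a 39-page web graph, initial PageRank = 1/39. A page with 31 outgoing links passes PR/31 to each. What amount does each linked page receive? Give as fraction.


Initial PR = 1/39 = 1/39
Outlinks = 31
Contribution per link = PR / outlinks
= 1/39 / 31
= 1/1209

1/1209


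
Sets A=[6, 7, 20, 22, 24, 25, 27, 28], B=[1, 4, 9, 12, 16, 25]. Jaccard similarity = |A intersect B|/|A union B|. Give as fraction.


A intersect B = [25]
|A intersect B| = 1
A union B = [1, 4, 6, 7, 9, 12, 16, 20, 22, 24, 25, 27, 28]
|A union B| = 13
Jaccard = 1/13 = 1/13

1/13


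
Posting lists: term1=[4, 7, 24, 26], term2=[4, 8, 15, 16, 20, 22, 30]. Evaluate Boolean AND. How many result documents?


Boolean AND: find intersection of posting lists
term1 docs: [4, 7, 24, 26]
term2 docs: [4, 8, 15, 16, 20, 22, 30]
Intersection: [4]
|intersection| = 1

1


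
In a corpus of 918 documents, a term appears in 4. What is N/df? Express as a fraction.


IDF ratio = N / df
= 918 / 4
= 459/2

459/2


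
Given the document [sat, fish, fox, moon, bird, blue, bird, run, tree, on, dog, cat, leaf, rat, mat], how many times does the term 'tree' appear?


Document has 15 words
Scanning for 'tree':
Found at positions: [8]
Count = 1

1


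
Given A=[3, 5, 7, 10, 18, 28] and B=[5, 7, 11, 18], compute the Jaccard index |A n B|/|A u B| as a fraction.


A intersect B = [5, 7, 18]
|A intersect B| = 3
A union B = [3, 5, 7, 10, 11, 18, 28]
|A union B| = 7
Jaccard = 3/7 = 3/7

3/7


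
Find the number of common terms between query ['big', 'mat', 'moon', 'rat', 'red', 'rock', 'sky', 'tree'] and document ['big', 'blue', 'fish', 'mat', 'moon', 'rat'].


Query terms: ['big', 'mat', 'moon', 'rat', 'red', 'rock', 'sky', 'tree']
Document terms: ['big', 'blue', 'fish', 'mat', 'moon', 'rat']
Common terms: ['big', 'mat', 'moon', 'rat']
Overlap count = 4

4


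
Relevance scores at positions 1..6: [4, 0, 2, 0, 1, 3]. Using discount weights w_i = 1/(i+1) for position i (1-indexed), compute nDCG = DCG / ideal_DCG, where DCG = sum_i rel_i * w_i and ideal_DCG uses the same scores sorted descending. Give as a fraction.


Position discount weights w_i = 1/(i+1) for i=1..6:
Weights = [1/2, 1/3, 1/4, 1/5, 1/6, 1/7]
Actual relevance: [4, 0, 2, 0, 1, 3]
DCG = 4/2 + 0/3 + 2/4 + 0/5 + 1/6 + 3/7 = 65/21
Ideal relevance (sorted desc): [4, 3, 2, 1, 0, 0]
Ideal DCG = 4/2 + 3/3 + 2/4 + 1/5 + 0/6 + 0/7 = 37/10
nDCG = DCG / ideal_DCG = 65/21 / 37/10 = 650/777

650/777


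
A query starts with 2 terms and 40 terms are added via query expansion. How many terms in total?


Original terms: 2
Expansion terms: 40
Total = 2 + 40 = 42

42


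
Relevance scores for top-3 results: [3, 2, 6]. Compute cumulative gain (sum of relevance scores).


Cumulative Gain = sum of relevance scores
Position 1: rel=3, running sum=3
Position 2: rel=2, running sum=5
Position 3: rel=6, running sum=11
CG = 11

11


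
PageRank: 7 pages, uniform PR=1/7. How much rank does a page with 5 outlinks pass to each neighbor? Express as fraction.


Initial PR = 1/7 = 1/7
Outlinks = 5
Contribution per link = PR / outlinks
= 1/7 / 5
= 1/35

1/35


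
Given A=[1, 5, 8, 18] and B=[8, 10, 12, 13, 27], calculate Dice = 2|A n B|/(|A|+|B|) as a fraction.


A intersect B = [8]
|A intersect B| = 1
|A| = 4, |B| = 5
Dice = 2*1 / (4+5)
= 2 / 9 = 2/9

2/9


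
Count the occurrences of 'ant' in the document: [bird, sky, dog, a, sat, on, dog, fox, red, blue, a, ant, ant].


Document has 13 words
Scanning for 'ant':
Found at positions: [11, 12]
Count = 2

2


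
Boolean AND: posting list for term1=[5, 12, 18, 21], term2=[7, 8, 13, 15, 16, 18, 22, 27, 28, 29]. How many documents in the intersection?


Boolean AND: find intersection of posting lists
term1 docs: [5, 12, 18, 21]
term2 docs: [7, 8, 13, 15, 16, 18, 22, 27, 28, 29]
Intersection: [18]
|intersection| = 1

1


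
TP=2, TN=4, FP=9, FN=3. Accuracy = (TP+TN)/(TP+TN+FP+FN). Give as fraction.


Accuracy = (TP + TN) / (TP + TN + FP + FN)
TP + TN = 2 + 4 = 6
Total = 2 + 4 + 9 + 3 = 18
Accuracy = 6 / 18 = 1/3

1/3


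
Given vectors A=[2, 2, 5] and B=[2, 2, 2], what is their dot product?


Dot product = sum of element-wise products
A[0]*B[0] = 2*2 = 4
A[1]*B[1] = 2*2 = 4
A[2]*B[2] = 5*2 = 10
Sum = 4 + 4 + 10 = 18

18


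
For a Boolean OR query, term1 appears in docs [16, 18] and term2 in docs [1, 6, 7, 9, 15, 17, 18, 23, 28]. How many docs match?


Boolean OR: find union of posting lists
term1 docs: [16, 18]
term2 docs: [1, 6, 7, 9, 15, 17, 18, 23, 28]
Union: [1, 6, 7, 9, 15, 16, 17, 18, 23, 28]
|union| = 10

10


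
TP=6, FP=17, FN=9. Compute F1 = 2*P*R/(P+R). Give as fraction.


F1 = 2 * P * R / (P + R)
P = TP/(TP+FP) = 6/23 = 6/23
R = TP/(TP+FN) = 6/15 = 2/5
2 * P * R = 2 * 6/23 * 2/5 = 24/115
P + R = 6/23 + 2/5 = 76/115
F1 = 24/115 / 76/115 = 6/19

6/19


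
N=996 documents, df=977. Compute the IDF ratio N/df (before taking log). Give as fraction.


IDF ratio = N / df
= 996 / 977
= 996/977

996/977


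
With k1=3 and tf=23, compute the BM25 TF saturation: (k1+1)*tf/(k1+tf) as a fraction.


BM25 TF component = (k1+1)*tf / (k1+tf)
k1 = 3, tf = 23
Numerator = (3+1)*23 = 92
Denominator = 3 + 23 = 26
= 92/26 = 46/13

46/13


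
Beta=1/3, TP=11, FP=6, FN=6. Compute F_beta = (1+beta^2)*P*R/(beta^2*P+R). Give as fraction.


P = TP/(TP+FP) = 11/17 = 11/17
R = TP/(TP+FN) = 11/17 = 11/17
beta^2 = 1/3^2 = 1/9
(1 + beta^2) = 10/9
Numerator = (1+beta^2)*P*R = 1210/2601
Denominator = beta^2*P + R = 11/153 + 11/17 = 110/153
F_beta = 11/17

11/17


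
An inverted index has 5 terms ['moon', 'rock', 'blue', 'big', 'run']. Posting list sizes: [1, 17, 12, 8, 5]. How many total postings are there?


Summing posting list sizes:
'moon': 1 postings
'rock': 17 postings
'blue': 12 postings
'big': 8 postings
'run': 5 postings
Total = 1 + 17 + 12 + 8 + 5 = 43

43


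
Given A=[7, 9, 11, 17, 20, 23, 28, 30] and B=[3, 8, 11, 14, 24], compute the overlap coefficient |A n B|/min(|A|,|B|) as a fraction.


A intersect B = [11]
|A intersect B| = 1
min(|A|, |B|) = min(8, 5) = 5
Overlap = 1 / 5 = 1/5

1/5


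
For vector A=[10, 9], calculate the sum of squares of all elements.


|A|^2 = sum of squared components
A[0]^2 = 10^2 = 100
A[1]^2 = 9^2 = 81
Sum = 100 + 81 = 181

181


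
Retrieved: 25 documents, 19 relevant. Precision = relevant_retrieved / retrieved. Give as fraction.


Precision = relevant_retrieved / total_retrieved
= 19 / 25
= 19 / (19 + 6)
= 19/25

19/25


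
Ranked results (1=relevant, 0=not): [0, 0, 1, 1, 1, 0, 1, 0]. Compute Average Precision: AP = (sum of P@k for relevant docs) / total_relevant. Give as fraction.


Computing P@k for each relevant position:
Position 1: not relevant
Position 2: not relevant
Position 3: relevant, P@3 = 1/3 = 1/3
Position 4: relevant, P@4 = 2/4 = 1/2
Position 5: relevant, P@5 = 3/5 = 3/5
Position 6: not relevant
Position 7: relevant, P@7 = 4/7 = 4/7
Position 8: not relevant
Sum of P@k = 1/3 + 1/2 + 3/5 + 4/7 = 421/210
AP = 421/210 / 4 = 421/840

421/840


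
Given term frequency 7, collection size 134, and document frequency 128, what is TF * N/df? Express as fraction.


TF * (N/df)
= 7 * (134/128)
= 7 * 67/64
= 469/64

469/64


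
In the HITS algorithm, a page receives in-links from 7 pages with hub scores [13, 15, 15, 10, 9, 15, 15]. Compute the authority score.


Authority = sum of hub scores of in-linkers
In-link 1: hub score = 13
In-link 2: hub score = 15
In-link 3: hub score = 15
In-link 4: hub score = 10
In-link 5: hub score = 9
In-link 6: hub score = 15
In-link 7: hub score = 15
Authority = 13 + 15 + 15 + 10 + 9 + 15 + 15 = 92

92


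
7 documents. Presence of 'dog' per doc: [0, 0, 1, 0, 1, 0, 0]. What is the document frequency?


Checking each document for 'dog':
Doc 1: absent
Doc 2: absent
Doc 3: present
Doc 4: absent
Doc 5: present
Doc 6: absent
Doc 7: absent
df = sum of presences = 0 + 0 + 1 + 0 + 1 + 0 + 0 = 2

2


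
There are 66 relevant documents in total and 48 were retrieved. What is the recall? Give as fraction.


Recall = retrieved_relevant / total_relevant
= 48 / 66
= 48 / (48 + 18)
= 8/11

8/11


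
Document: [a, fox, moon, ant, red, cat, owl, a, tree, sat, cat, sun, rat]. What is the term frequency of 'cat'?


Document has 13 words
Scanning for 'cat':
Found at positions: [5, 10]
Count = 2

2


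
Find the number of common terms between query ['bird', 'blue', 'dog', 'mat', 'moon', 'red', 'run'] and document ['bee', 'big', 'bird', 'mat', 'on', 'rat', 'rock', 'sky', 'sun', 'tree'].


Query terms: ['bird', 'blue', 'dog', 'mat', 'moon', 'red', 'run']
Document terms: ['bee', 'big', 'bird', 'mat', 'on', 'rat', 'rock', 'sky', 'sun', 'tree']
Common terms: ['bird', 'mat']
Overlap count = 2

2


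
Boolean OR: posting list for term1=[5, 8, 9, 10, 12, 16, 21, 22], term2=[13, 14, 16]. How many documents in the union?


Boolean OR: find union of posting lists
term1 docs: [5, 8, 9, 10, 12, 16, 21, 22]
term2 docs: [13, 14, 16]
Union: [5, 8, 9, 10, 12, 13, 14, 16, 21, 22]
|union| = 10

10


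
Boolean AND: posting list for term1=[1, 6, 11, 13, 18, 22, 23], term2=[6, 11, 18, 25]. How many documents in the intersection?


Boolean AND: find intersection of posting lists
term1 docs: [1, 6, 11, 13, 18, 22, 23]
term2 docs: [6, 11, 18, 25]
Intersection: [6, 11, 18]
|intersection| = 3

3


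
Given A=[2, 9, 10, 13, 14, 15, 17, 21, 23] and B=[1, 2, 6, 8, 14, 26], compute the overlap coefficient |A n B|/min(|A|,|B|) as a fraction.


A intersect B = [2, 14]
|A intersect B| = 2
min(|A|, |B|) = min(9, 6) = 6
Overlap = 2 / 6 = 1/3

1/3


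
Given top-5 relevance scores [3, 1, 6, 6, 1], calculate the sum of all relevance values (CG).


Cumulative Gain = sum of relevance scores
Position 1: rel=3, running sum=3
Position 2: rel=1, running sum=4
Position 3: rel=6, running sum=10
Position 4: rel=6, running sum=16
Position 5: rel=1, running sum=17
CG = 17

17


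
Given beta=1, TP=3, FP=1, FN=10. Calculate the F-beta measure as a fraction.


P = TP/(TP+FP) = 3/4 = 3/4
R = TP/(TP+FN) = 3/13 = 3/13
beta^2 = 1^2 = 1
(1 + beta^2) = 2
Numerator = (1+beta^2)*P*R = 9/26
Denominator = beta^2*P + R = 3/4 + 3/13 = 51/52
F_beta = 6/17

6/17


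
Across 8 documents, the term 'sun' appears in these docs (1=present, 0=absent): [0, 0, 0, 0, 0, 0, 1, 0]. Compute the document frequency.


Checking each document for 'sun':
Doc 1: absent
Doc 2: absent
Doc 3: absent
Doc 4: absent
Doc 5: absent
Doc 6: absent
Doc 7: present
Doc 8: absent
df = sum of presences = 0 + 0 + 0 + 0 + 0 + 0 + 1 + 0 = 1

1


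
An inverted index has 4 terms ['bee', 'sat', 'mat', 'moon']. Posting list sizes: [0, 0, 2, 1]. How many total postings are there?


Summing posting list sizes:
'bee': 0 postings
'sat': 0 postings
'mat': 2 postings
'moon': 1 postings
Total = 0 + 0 + 2 + 1 = 3

3


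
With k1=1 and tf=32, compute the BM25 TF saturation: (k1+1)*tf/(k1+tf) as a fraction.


BM25 TF component = (k1+1)*tf / (k1+tf)
k1 = 1, tf = 32
Numerator = (1+1)*32 = 64
Denominator = 1 + 32 = 33
= 64/33 = 64/33

64/33


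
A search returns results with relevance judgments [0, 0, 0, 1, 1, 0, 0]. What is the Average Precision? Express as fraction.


Computing P@k for each relevant position:
Position 1: not relevant
Position 2: not relevant
Position 3: not relevant
Position 4: relevant, P@4 = 1/4 = 1/4
Position 5: relevant, P@5 = 2/5 = 2/5
Position 6: not relevant
Position 7: not relevant
Sum of P@k = 1/4 + 2/5 = 13/20
AP = 13/20 / 2 = 13/40

13/40


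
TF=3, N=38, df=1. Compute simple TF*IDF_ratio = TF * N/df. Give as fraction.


TF * (N/df)
= 3 * (38/1)
= 3 * 38
= 114

114


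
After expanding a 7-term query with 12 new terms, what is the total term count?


Original terms: 7
Expansion terms: 12
Total = 7 + 12 = 19

19


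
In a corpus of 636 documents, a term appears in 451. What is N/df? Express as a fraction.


IDF ratio = N / df
= 636 / 451
= 636/451

636/451


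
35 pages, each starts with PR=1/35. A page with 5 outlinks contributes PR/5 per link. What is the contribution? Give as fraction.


Initial PR = 1/35 = 1/35
Outlinks = 5
Contribution per link = PR / outlinks
= 1/35 / 5
= 1/175

1/175


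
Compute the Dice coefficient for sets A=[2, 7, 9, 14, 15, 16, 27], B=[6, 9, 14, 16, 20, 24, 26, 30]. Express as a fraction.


A intersect B = [9, 14, 16]
|A intersect B| = 3
|A| = 7, |B| = 8
Dice = 2*3 / (7+8)
= 6 / 15 = 2/5

2/5


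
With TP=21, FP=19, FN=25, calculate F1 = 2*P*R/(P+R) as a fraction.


F1 = 2 * P * R / (P + R)
P = TP/(TP+FP) = 21/40 = 21/40
R = TP/(TP+FN) = 21/46 = 21/46
2 * P * R = 2 * 21/40 * 21/46 = 441/920
P + R = 21/40 + 21/46 = 903/920
F1 = 441/920 / 903/920 = 21/43

21/43


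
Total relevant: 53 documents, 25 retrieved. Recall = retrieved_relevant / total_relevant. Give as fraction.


Recall = retrieved_relevant / total_relevant
= 25 / 53
= 25 / (25 + 28)
= 25/53

25/53


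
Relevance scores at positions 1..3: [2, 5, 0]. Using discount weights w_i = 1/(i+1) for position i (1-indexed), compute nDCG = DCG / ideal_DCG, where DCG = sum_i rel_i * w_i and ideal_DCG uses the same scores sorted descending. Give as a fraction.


Position discount weights w_i = 1/(i+1) for i=1..3:
Weights = [1/2, 1/3, 1/4]
Actual relevance: [2, 5, 0]
DCG = 2/2 + 5/3 + 0/4 = 8/3
Ideal relevance (sorted desc): [5, 2, 0]
Ideal DCG = 5/2 + 2/3 + 0/4 = 19/6
nDCG = DCG / ideal_DCG = 8/3 / 19/6 = 16/19

16/19


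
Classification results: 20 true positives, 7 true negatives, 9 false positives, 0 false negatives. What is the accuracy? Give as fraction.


Accuracy = (TP + TN) / (TP + TN + FP + FN)
TP + TN = 20 + 7 = 27
Total = 20 + 7 + 9 + 0 = 36
Accuracy = 27 / 36 = 3/4

3/4


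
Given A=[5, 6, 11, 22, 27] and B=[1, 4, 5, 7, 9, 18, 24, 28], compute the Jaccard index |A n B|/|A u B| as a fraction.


A intersect B = [5]
|A intersect B| = 1
A union B = [1, 4, 5, 6, 7, 9, 11, 18, 22, 24, 27, 28]
|A union B| = 12
Jaccard = 1/12 = 1/12

1/12


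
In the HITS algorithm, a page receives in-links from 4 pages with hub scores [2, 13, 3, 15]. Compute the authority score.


Authority = sum of hub scores of in-linkers
In-link 1: hub score = 2
In-link 2: hub score = 13
In-link 3: hub score = 3
In-link 4: hub score = 15
Authority = 2 + 13 + 3 + 15 = 33

33


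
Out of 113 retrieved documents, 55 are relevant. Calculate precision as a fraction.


Precision = relevant_retrieved / total_retrieved
= 55 / 113
= 55 / (55 + 58)
= 55/113

55/113


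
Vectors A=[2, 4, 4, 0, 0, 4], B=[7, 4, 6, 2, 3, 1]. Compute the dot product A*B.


Dot product = sum of element-wise products
A[0]*B[0] = 2*7 = 14
A[1]*B[1] = 4*4 = 16
A[2]*B[2] = 4*6 = 24
A[3]*B[3] = 0*2 = 0
A[4]*B[4] = 0*3 = 0
A[5]*B[5] = 4*1 = 4
Sum = 14 + 16 + 24 + 0 + 0 + 4 = 58

58


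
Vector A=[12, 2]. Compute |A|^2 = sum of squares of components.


|A|^2 = sum of squared components
A[0]^2 = 12^2 = 144
A[1]^2 = 2^2 = 4
Sum = 144 + 4 = 148

148


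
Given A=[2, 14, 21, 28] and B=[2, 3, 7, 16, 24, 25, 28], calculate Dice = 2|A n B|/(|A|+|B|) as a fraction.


A intersect B = [2, 28]
|A intersect B| = 2
|A| = 4, |B| = 7
Dice = 2*2 / (4+7)
= 4 / 11 = 4/11

4/11


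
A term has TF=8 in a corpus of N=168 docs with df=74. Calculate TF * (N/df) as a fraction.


TF * (N/df)
= 8 * (168/74)
= 8 * 84/37
= 672/37

672/37


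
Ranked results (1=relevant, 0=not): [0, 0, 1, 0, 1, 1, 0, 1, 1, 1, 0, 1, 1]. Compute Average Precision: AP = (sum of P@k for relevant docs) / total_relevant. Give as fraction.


Computing P@k for each relevant position:
Position 1: not relevant
Position 2: not relevant
Position 3: relevant, P@3 = 1/3 = 1/3
Position 4: not relevant
Position 5: relevant, P@5 = 2/5 = 2/5
Position 6: relevant, P@6 = 3/6 = 1/2
Position 7: not relevant
Position 8: relevant, P@8 = 4/8 = 1/2
Position 9: relevant, P@9 = 5/9 = 5/9
Position 10: relevant, P@10 = 6/10 = 3/5
Position 11: not relevant
Position 12: relevant, P@12 = 7/12 = 7/12
Position 13: relevant, P@13 = 8/13 = 8/13
Sum of P@k = 1/3 + 2/5 + 1/2 + 1/2 + 5/9 + 3/5 + 7/12 + 8/13 = 1913/468
AP = 1913/468 / 8 = 1913/3744

1913/3744


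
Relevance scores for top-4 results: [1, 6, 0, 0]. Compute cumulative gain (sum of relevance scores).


Cumulative Gain = sum of relevance scores
Position 1: rel=1, running sum=1
Position 2: rel=6, running sum=7
Position 3: rel=0, running sum=7
Position 4: rel=0, running sum=7
CG = 7

7


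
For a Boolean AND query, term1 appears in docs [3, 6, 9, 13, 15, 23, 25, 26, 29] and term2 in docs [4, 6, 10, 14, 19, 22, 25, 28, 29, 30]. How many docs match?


Boolean AND: find intersection of posting lists
term1 docs: [3, 6, 9, 13, 15, 23, 25, 26, 29]
term2 docs: [4, 6, 10, 14, 19, 22, 25, 28, 29, 30]
Intersection: [6, 25, 29]
|intersection| = 3

3


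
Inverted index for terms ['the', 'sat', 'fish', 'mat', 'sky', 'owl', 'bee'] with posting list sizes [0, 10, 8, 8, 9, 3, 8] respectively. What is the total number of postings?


Summing posting list sizes:
'the': 0 postings
'sat': 10 postings
'fish': 8 postings
'mat': 8 postings
'sky': 9 postings
'owl': 3 postings
'bee': 8 postings
Total = 0 + 10 + 8 + 8 + 9 + 3 + 8 = 46

46


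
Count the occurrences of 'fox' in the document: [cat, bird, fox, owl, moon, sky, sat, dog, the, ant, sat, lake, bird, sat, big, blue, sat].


Document has 17 words
Scanning for 'fox':
Found at positions: [2]
Count = 1

1


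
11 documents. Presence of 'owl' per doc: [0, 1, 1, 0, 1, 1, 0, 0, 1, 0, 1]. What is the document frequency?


Checking each document for 'owl':
Doc 1: absent
Doc 2: present
Doc 3: present
Doc 4: absent
Doc 5: present
Doc 6: present
Doc 7: absent
Doc 8: absent
Doc 9: present
Doc 10: absent
Doc 11: present
df = sum of presences = 0 + 1 + 1 + 0 + 1 + 1 + 0 + 0 + 1 + 0 + 1 = 6

6


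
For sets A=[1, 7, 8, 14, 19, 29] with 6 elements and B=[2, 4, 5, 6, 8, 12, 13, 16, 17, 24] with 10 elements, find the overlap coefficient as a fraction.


A intersect B = [8]
|A intersect B| = 1
min(|A|, |B|) = min(6, 10) = 6
Overlap = 1 / 6 = 1/6

1/6


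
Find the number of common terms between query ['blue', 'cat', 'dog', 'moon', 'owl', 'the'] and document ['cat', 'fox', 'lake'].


Query terms: ['blue', 'cat', 'dog', 'moon', 'owl', 'the']
Document terms: ['cat', 'fox', 'lake']
Common terms: ['cat']
Overlap count = 1

1


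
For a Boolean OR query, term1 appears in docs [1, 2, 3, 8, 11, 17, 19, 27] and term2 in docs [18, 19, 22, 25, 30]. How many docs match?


Boolean OR: find union of posting lists
term1 docs: [1, 2, 3, 8, 11, 17, 19, 27]
term2 docs: [18, 19, 22, 25, 30]
Union: [1, 2, 3, 8, 11, 17, 18, 19, 22, 25, 27, 30]
|union| = 12

12


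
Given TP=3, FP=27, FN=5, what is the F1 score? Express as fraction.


F1 = 2 * P * R / (P + R)
P = TP/(TP+FP) = 3/30 = 1/10
R = TP/(TP+FN) = 3/8 = 3/8
2 * P * R = 2 * 1/10 * 3/8 = 3/40
P + R = 1/10 + 3/8 = 19/40
F1 = 3/40 / 19/40 = 3/19

3/19


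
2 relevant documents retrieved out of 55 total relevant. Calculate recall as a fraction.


Recall = retrieved_relevant / total_relevant
= 2 / 55
= 2 / (2 + 53)
= 2/55

2/55


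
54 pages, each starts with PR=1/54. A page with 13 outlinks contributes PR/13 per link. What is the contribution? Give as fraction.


Initial PR = 1/54 = 1/54
Outlinks = 13
Contribution per link = PR / outlinks
= 1/54 / 13
= 1/702

1/702


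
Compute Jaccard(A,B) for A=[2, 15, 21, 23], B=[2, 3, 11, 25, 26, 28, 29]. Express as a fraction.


A intersect B = [2]
|A intersect B| = 1
A union B = [2, 3, 11, 15, 21, 23, 25, 26, 28, 29]
|A union B| = 10
Jaccard = 1/10 = 1/10

1/10


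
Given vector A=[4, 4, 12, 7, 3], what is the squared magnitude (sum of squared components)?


|A|^2 = sum of squared components
A[0]^2 = 4^2 = 16
A[1]^2 = 4^2 = 16
A[2]^2 = 12^2 = 144
A[3]^2 = 7^2 = 49
A[4]^2 = 3^2 = 9
Sum = 16 + 16 + 144 + 49 + 9 = 234

234


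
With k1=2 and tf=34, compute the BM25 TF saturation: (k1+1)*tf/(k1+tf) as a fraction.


BM25 TF component = (k1+1)*tf / (k1+tf)
k1 = 2, tf = 34
Numerator = (2+1)*34 = 102
Denominator = 2 + 34 = 36
= 102/36 = 17/6

17/6


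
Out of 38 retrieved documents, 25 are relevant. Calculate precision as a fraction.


Precision = relevant_retrieved / total_retrieved
= 25 / 38
= 25 / (25 + 13)
= 25/38

25/38


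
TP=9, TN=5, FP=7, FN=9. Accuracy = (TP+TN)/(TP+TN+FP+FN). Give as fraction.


Accuracy = (TP + TN) / (TP + TN + FP + FN)
TP + TN = 9 + 5 = 14
Total = 9 + 5 + 7 + 9 = 30
Accuracy = 14 / 30 = 7/15

7/15


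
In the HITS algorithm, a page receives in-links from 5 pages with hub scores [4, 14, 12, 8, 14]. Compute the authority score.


Authority = sum of hub scores of in-linkers
In-link 1: hub score = 4
In-link 2: hub score = 14
In-link 3: hub score = 12
In-link 4: hub score = 8
In-link 5: hub score = 14
Authority = 4 + 14 + 12 + 8 + 14 = 52

52


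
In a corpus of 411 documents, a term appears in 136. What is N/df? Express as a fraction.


IDF ratio = N / df
= 411 / 136
= 411/136

411/136


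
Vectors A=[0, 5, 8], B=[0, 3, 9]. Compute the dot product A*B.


Dot product = sum of element-wise products
A[0]*B[0] = 0*0 = 0
A[1]*B[1] = 5*3 = 15
A[2]*B[2] = 8*9 = 72
Sum = 0 + 15 + 72 = 87

87


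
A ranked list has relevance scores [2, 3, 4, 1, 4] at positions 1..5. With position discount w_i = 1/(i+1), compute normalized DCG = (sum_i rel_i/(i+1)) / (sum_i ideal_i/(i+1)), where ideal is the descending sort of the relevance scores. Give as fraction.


Position discount weights w_i = 1/(i+1) for i=1..5:
Weights = [1/2, 1/3, 1/4, 1/5, 1/6]
Actual relevance: [2, 3, 4, 1, 4]
DCG = 2/2 + 3/3 + 4/4 + 1/5 + 4/6 = 58/15
Ideal relevance (sorted desc): [4, 4, 3, 2, 1]
Ideal DCG = 4/2 + 4/3 + 3/4 + 2/5 + 1/6 = 93/20
nDCG = DCG / ideal_DCG = 58/15 / 93/20 = 232/279

232/279


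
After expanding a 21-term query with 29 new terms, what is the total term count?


Original terms: 21
Expansion terms: 29
Total = 21 + 29 = 50

50


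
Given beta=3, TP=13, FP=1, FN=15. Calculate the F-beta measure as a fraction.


P = TP/(TP+FP) = 13/14 = 13/14
R = TP/(TP+FN) = 13/28 = 13/28
beta^2 = 3^2 = 9
(1 + beta^2) = 10
Numerator = (1+beta^2)*P*R = 845/196
Denominator = beta^2*P + R = 117/14 + 13/28 = 247/28
F_beta = 65/133

65/133


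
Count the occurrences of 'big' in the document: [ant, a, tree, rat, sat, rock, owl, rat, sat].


Document has 9 words
Scanning for 'big':
Term not found in document
Count = 0

0


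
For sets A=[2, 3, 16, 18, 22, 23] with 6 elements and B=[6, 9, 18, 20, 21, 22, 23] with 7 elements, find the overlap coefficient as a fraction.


A intersect B = [18, 22, 23]
|A intersect B| = 3
min(|A|, |B|) = min(6, 7) = 6
Overlap = 3 / 6 = 1/2

1/2


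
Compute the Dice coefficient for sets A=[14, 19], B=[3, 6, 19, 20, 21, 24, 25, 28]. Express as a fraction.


A intersect B = [19]
|A intersect B| = 1
|A| = 2, |B| = 8
Dice = 2*1 / (2+8)
= 2 / 10 = 1/5

1/5


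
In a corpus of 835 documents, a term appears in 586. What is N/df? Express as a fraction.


IDF ratio = N / df
= 835 / 586
= 835/586

835/586


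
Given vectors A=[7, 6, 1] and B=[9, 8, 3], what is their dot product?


Dot product = sum of element-wise products
A[0]*B[0] = 7*9 = 63
A[1]*B[1] = 6*8 = 48
A[2]*B[2] = 1*3 = 3
Sum = 63 + 48 + 3 = 114

114


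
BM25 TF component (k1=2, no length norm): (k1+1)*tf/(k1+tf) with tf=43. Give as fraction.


BM25 TF component = (k1+1)*tf / (k1+tf)
k1 = 2, tf = 43
Numerator = (2+1)*43 = 129
Denominator = 2 + 43 = 45
= 129/45 = 43/15

43/15


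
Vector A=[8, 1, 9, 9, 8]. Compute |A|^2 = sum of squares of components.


|A|^2 = sum of squared components
A[0]^2 = 8^2 = 64
A[1]^2 = 1^2 = 1
A[2]^2 = 9^2 = 81
A[3]^2 = 9^2 = 81
A[4]^2 = 8^2 = 64
Sum = 64 + 1 + 81 + 81 + 64 = 291

291


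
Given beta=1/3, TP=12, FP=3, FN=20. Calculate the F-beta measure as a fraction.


P = TP/(TP+FP) = 12/15 = 4/5
R = TP/(TP+FN) = 12/32 = 3/8
beta^2 = 1/3^2 = 1/9
(1 + beta^2) = 10/9
Numerator = (1+beta^2)*P*R = 1/3
Denominator = beta^2*P + R = 4/45 + 3/8 = 167/360
F_beta = 120/167

120/167


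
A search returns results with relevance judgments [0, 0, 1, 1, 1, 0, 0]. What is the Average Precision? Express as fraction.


Computing P@k for each relevant position:
Position 1: not relevant
Position 2: not relevant
Position 3: relevant, P@3 = 1/3 = 1/3
Position 4: relevant, P@4 = 2/4 = 1/2
Position 5: relevant, P@5 = 3/5 = 3/5
Position 6: not relevant
Position 7: not relevant
Sum of P@k = 1/3 + 1/2 + 3/5 = 43/30
AP = 43/30 / 3 = 43/90

43/90


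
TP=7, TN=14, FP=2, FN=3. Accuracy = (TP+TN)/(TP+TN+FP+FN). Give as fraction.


Accuracy = (TP + TN) / (TP + TN + FP + FN)
TP + TN = 7 + 14 = 21
Total = 7 + 14 + 2 + 3 = 26
Accuracy = 21 / 26 = 21/26

21/26


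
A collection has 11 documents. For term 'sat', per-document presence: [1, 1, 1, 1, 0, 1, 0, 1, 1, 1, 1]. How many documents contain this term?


Checking each document for 'sat':
Doc 1: present
Doc 2: present
Doc 3: present
Doc 4: present
Doc 5: absent
Doc 6: present
Doc 7: absent
Doc 8: present
Doc 9: present
Doc 10: present
Doc 11: present
df = sum of presences = 1 + 1 + 1 + 1 + 0 + 1 + 0 + 1 + 1 + 1 + 1 = 9

9


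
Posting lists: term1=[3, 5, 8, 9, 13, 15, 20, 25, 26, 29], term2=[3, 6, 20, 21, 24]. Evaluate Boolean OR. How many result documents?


Boolean OR: find union of posting lists
term1 docs: [3, 5, 8, 9, 13, 15, 20, 25, 26, 29]
term2 docs: [3, 6, 20, 21, 24]
Union: [3, 5, 6, 8, 9, 13, 15, 20, 21, 24, 25, 26, 29]
|union| = 13

13


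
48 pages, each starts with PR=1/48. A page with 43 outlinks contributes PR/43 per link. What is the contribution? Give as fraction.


Initial PR = 1/48 = 1/48
Outlinks = 43
Contribution per link = PR / outlinks
= 1/48 / 43
= 1/2064

1/2064


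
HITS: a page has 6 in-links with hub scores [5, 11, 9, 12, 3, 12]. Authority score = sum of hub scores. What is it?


Authority = sum of hub scores of in-linkers
In-link 1: hub score = 5
In-link 2: hub score = 11
In-link 3: hub score = 9
In-link 4: hub score = 12
In-link 5: hub score = 3
In-link 6: hub score = 12
Authority = 5 + 11 + 9 + 12 + 3 + 12 = 52

52


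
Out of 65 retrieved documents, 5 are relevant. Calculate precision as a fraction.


Precision = relevant_retrieved / total_retrieved
= 5 / 65
= 5 / (5 + 60)
= 1/13

1/13


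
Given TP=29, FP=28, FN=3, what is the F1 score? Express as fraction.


F1 = 2 * P * R / (P + R)
P = TP/(TP+FP) = 29/57 = 29/57
R = TP/(TP+FN) = 29/32 = 29/32
2 * P * R = 2 * 29/57 * 29/32 = 841/912
P + R = 29/57 + 29/32 = 2581/1824
F1 = 841/912 / 2581/1824 = 58/89

58/89


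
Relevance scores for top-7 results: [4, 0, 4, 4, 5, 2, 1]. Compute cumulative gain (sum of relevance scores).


Cumulative Gain = sum of relevance scores
Position 1: rel=4, running sum=4
Position 2: rel=0, running sum=4
Position 3: rel=4, running sum=8
Position 4: rel=4, running sum=12
Position 5: rel=5, running sum=17
Position 6: rel=2, running sum=19
Position 7: rel=1, running sum=20
CG = 20

20


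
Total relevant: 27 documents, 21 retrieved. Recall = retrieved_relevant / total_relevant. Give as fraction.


Recall = retrieved_relevant / total_relevant
= 21 / 27
= 21 / (21 + 6)
= 7/9

7/9


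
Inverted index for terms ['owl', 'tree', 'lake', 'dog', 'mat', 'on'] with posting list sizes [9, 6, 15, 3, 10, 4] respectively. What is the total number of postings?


Summing posting list sizes:
'owl': 9 postings
'tree': 6 postings
'lake': 15 postings
'dog': 3 postings
'mat': 10 postings
'on': 4 postings
Total = 9 + 6 + 15 + 3 + 10 + 4 = 47

47


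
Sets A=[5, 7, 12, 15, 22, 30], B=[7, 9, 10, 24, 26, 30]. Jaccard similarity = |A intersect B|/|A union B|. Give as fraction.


A intersect B = [7, 30]
|A intersect B| = 2
A union B = [5, 7, 9, 10, 12, 15, 22, 24, 26, 30]
|A union B| = 10
Jaccard = 2/10 = 1/5

1/5


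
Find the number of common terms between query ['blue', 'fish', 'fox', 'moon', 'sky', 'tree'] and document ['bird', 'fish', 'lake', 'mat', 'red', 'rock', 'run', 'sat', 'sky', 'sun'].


Query terms: ['blue', 'fish', 'fox', 'moon', 'sky', 'tree']
Document terms: ['bird', 'fish', 'lake', 'mat', 'red', 'rock', 'run', 'sat', 'sky', 'sun']
Common terms: ['fish', 'sky']
Overlap count = 2

2


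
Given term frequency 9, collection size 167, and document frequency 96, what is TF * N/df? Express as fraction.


TF * (N/df)
= 9 * (167/96)
= 9 * 167/96
= 501/32

501/32


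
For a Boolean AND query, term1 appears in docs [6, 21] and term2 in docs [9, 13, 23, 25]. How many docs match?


Boolean AND: find intersection of posting lists
term1 docs: [6, 21]
term2 docs: [9, 13, 23, 25]
Intersection: []
|intersection| = 0

0


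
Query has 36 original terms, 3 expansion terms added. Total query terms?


Original terms: 36
Expansion terms: 3
Total = 36 + 3 = 39

39


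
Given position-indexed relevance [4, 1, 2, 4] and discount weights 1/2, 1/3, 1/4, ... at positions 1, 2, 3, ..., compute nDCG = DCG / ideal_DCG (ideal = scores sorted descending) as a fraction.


Position discount weights w_i = 1/(i+1) for i=1..4:
Weights = [1/2, 1/3, 1/4, 1/5]
Actual relevance: [4, 1, 2, 4]
DCG = 4/2 + 1/3 + 2/4 + 4/5 = 109/30
Ideal relevance (sorted desc): [4, 4, 2, 1]
Ideal DCG = 4/2 + 4/3 + 2/4 + 1/5 = 121/30
nDCG = DCG / ideal_DCG = 109/30 / 121/30 = 109/121

109/121


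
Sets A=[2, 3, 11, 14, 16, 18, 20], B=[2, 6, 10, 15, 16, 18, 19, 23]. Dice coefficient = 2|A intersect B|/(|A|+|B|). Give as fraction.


A intersect B = [2, 16, 18]
|A intersect B| = 3
|A| = 7, |B| = 8
Dice = 2*3 / (7+8)
= 6 / 15 = 2/5

2/5


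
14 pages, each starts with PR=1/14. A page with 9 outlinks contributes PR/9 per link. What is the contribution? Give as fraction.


Initial PR = 1/14 = 1/14
Outlinks = 9
Contribution per link = PR / outlinks
= 1/14 / 9
= 1/126

1/126


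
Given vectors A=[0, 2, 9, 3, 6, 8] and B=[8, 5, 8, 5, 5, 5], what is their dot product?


Dot product = sum of element-wise products
A[0]*B[0] = 0*8 = 0
A[1]*B[1] = 2*5 = 10
A[2]*B[2] = 9*8 = 72
A[3]*B[3] = 3*5 = 15
A[4]*B[4] = 6*5 = 30
A[5]*B[5] = 8*5 = 40
Sum = 0 + 10 + 72 + 15 + 30 + 40 = 167

167


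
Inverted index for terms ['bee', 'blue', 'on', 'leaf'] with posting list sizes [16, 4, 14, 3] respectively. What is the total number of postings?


Summing posting list sizes:
'bee': 16 postings
'blue': 4 postings
'on': 14 postings
'leaf': 3 postings
Total = 16 + 4 + 14 + 3 = 37

37


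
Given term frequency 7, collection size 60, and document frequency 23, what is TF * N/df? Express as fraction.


TF * (N/df)
= 7 * (60/23)
= 7 * 60/23
= 420/23

420/23


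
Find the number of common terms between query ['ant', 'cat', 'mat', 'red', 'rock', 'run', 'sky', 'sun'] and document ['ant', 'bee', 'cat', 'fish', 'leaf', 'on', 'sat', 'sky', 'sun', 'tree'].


Query terms: ['ant', 'cat', 'mat', 'red', 'rock', 'run', 'sky', 'sun']
Document terms: ['ant', 'bee', 'cat', 'fish', 'leaf', 'on', 'sat', 'sky', 'sun', 'tree']
Common terms: ['ant', 'cat', 'sky', 'sun']
Overlap count = 4

4


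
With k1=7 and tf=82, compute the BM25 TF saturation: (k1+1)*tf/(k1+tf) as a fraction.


BM25 TF component = (k1+1)*tf / (k1+tf)
k1 = 7, tf = 82
Numerator = (7+1)*82 = 656
Denominator = 7 + 82 = 89
= 656/89 = 656/89

656/89


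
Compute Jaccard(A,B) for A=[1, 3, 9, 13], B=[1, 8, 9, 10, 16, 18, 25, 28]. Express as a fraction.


A intersect B = [1, 9]
|A intersect B| = 2
A union B = [1, 3, 8, 9, 10, 13, 16, 18, 25, 28]
|A union B| = 10
Jaccard = 2/10 = 1/5

1/5


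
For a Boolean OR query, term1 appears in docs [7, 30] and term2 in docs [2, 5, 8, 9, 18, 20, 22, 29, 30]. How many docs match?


Boolean OR: find union of posting lists
term1 docs: [7, 30]
term2 docs: [2, 5, 8, 9, 18, 20, 22, 29, 30]
Union: [2, 5, 7, 8, 9, 18, 20, 22, 29, 30]
|union| = 10

10


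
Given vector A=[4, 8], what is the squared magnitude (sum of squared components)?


|A|^2 = sum of squared components
A[0]^2 = 4^2 = 16
A[1]^2 = 8^2 = 64
Sum = 16 + 64 = 80

80


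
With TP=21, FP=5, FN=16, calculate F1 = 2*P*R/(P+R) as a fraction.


F1 = 2 * P * R / (P + R)
P = TP/(TP+FP) = 21/26 = 21/26
R = TP/(TP+FN) = 21/37 = 21/37
2 * P * R = 2 * 21/26 * 21/37 = 441/481
P + R = 21/26 + 21/37 = 1323/962
F1 = 441/481 / 1323/962 = 2/3

2/3


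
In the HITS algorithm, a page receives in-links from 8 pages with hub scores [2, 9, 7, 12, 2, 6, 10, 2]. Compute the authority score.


Authority = sum of hub scores of in-linkers
In-link 1: hub score = 2
In-link 2: hub score = 9
In-link 3: hub score = 7
In-link 4: hub score = 12
In-link 5: hub score = 2
In-link 6: hub score = 6
In-link 7: hub score = 10
In-link 8: hub score = 2
Authority = 2 + 9 + 7 + 12 + 2 + 6 + 10 + 2 = 50

50


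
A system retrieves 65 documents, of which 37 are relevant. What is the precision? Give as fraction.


Precision = relevant_retrieved / total_retrieved
= 37 / 65
= 37 / (37 + 28)
= 37/65

37/65


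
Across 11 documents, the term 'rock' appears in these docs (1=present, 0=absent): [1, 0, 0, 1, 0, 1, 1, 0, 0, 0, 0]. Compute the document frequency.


Checking each document for 'rock':
Doc 1: present
Doc 2: absent
Doc 3: absent
Doc 4: present
Doc 5: absent
Doc 6: present
Doc 7: present
Doc 8: absent
Doc 9: absent
Doc 10: absent
Doc 11: absent
df = sum of presences = 1 + 0 + 0 + 1 + 0 + 1 + 1 + 0 + 0 + 0 + 0 = 4

4


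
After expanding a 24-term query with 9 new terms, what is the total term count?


Original terms: 24
Expansion terms: 9
Total = 24 + 9 = 33

33


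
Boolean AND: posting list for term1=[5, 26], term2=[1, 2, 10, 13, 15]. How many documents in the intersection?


Boolean AND: find intersection of posting lists
term1 docs: [5, 26]
term2 docs: [1, 2, 10, 13, 15]
Intersection: []
|intersection| = 0

0


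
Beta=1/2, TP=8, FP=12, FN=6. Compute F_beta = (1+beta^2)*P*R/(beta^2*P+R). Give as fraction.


P = TP/(TP+FP) = 8/20 = 2/5
R = TP/(TP+FN) = 8/14 = 4/7
beta^2 = 1/2^2 = 1/4
(1 + beta^2) = 5/4
Numerator = (1+beta^2)*P*R = 2/7
Denominator = beta^2*P + R = 1/10 + 4/7 = 47/70
F_beta = 20/47

20/47


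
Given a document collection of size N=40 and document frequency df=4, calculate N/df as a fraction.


IDF ratio = N / df
= 40 / 4
= 10

10


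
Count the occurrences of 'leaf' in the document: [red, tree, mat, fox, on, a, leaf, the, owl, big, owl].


Document has 11 words
Scanning for 'leaf':
Found at positions: [6]
Count = 1

1


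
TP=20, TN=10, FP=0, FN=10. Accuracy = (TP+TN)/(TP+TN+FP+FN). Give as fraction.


Accuracy = (TP + TN) / (TP + TN + FP + FN)
TP + TN = 20 + 10 = 30
Total = 20 + 10 + 0 + 10 = 40
Accuracy = 30 / 40 = 3/4

3/4


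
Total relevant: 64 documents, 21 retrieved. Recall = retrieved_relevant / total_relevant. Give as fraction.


Recall = retrieved_relevant / total_relevant
= 21 / 64
= 21 / (21 + 43)
= 21/64

21/64


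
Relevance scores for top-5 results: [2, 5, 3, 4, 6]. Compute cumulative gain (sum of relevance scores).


Cumulative Gain = sum of relevance scores
Position 1: rel=2, running sum=2
Position 2: rel=5, running sum=7
Position 3: rel=3, running sum=10
Position 4: rel=4, running sum=14
Position 5: rel=6, running sum=20
CG = 20

20


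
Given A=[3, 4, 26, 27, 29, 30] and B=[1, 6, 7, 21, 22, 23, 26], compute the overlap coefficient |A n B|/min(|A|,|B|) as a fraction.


A intersect B = [26]
|A intersect B| = 1
min(|A|, |B|) = min(6, 7) = 6
Overlap = 1 / 6 = 1/6

1/6


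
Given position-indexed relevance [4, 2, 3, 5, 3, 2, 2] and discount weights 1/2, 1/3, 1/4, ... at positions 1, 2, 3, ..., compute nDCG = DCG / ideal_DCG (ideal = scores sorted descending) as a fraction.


Position discount weights w_i = 1/(i+1) for i=1..7:
Weights = [1/2, 1/3, 1/4, 1/5, 1/6, 1/7, 1/8]
Actual relevance: [4, 2, 3, 5, 3, 2, 2]
DCG = 4/2 + 2/3 + 3/4 + 5/5 + 3/6 + 2/7 + 2/8 = 229/42
Ideal relevance (sorted desc): [5, 4, 3, 3, 2, 2, 2]
Ideal DCG = 5/2 + 4/3 + 3/4 + 3/5 + 2/6 + 2/7 + 2/8 = 1271/210
nDCG = DCG / ideal_DCG = 229/42 / 1271/210 = 1145/1271

1145/1271


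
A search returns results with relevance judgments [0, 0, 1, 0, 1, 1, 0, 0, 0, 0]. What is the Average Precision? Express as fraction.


Computing P@k for each relevant position:
Position 1: not relevant
Position 2: not relevant
Position 3: relevant, P@3 = 1/3 = 1/3
Position 4: not relevant
Position 5: relevant, P@5 = 2/5 = 2/5
Position 6: relevant, P@6 = 3/6 = 1/2
Position 7: not relevant
Position 8: not relevant
Position 9: not relevant
Position 10: not relevant
Sum of P@k = 1/3 + 2/5 + 1/2 = 37/30
AP = 37/30 / 3 = 37/90

37/90


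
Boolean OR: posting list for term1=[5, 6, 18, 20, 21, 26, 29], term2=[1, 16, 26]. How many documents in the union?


Boolean OR: find union of posting lists
term1 docs: [5, 6, 18, 20, 21, 26, 29]
term2 docs: [1, 16, 26]
Union: [1, 5, 6, 16, 18, 20, 21, 26, 29]
|union| = 9

9


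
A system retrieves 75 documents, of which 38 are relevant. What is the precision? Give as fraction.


Precision = relevant_retrieved / total_retrieved
= 38 / 75
= 38 / (38 + 37)
= 38/75

38/75


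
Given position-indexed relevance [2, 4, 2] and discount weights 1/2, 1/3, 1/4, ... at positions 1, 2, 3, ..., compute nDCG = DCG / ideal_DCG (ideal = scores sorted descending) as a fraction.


Position discount weights w_i = 1/(i+1) for i=1..3:
Weights = [1/2, 1/3, 1/4]
Actual relevance: [2, 4, 2]
DCG = 2/2 + 4/3 + 2/4 = 17/6
Ideal relevance (sorted desc): [4, 2, 2]
Ideal DCG = 4/2 + 2/3 + 2/4 = 19/6
nDCG = DCG / ideal_DCG = 17/6 / 19/6 = 17/19

17/19


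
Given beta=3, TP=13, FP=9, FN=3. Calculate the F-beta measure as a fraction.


P = TP/(TP+FP) = 13/22 = 13/22
R = TP/(TP+FN) = 13/16 = 13/16
beta^2 = 3^2 = 9
(1 + beta^2) = 10
Numerator = (1+beta^2)*P*R = 845/176
Denominator = beta^2*P + R = 117/22 + 13/16 = 1079/176
F_beta = 65/83

65/83


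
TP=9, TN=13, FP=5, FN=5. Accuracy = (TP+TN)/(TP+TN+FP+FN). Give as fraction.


Accuracy = (TP + TN) / (TP + TN + FP + FN)
TP + TN = 9 + 13 = 22
Total = 9 + 13 + 5 + 5 = 32
Accuracy = 22 / 32 = 11/16

11/16


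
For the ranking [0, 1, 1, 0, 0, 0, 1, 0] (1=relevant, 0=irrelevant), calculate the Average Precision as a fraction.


Computing P@k for each relevant position:
Position 1: not relevant
Position 2: relevant, P@2 = 1/2 = 1/2
Position 3: relevant, P@3 = 2/3 = 2/3
Position 4: not relevant
Position 5: not relevant
Position 6: not relevant
Position 7: relevant, P@7 = 3/7 = 3/7
Position 8: not relevant
Sum of P@k = 1/2 + 2/3 + 3/7 = 67/42
AP = 67/42 / 3 = 67/126

67/126
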